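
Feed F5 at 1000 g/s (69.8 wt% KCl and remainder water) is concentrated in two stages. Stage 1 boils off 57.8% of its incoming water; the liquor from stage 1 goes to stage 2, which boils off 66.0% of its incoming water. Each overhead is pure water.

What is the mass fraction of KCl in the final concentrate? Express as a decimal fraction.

0.9415

water in feed = 1000×0.302 = 302 g/s.
After stage 1: water left = (1−0.578)×302 = 127.44; stream total = 825.44 g/s.
After stage 2: water left = (1−0.660)×127.44 = 43.331; final concentrate = 741.33 g/s.
KCl fraction = 698/741.33 = 0.9415.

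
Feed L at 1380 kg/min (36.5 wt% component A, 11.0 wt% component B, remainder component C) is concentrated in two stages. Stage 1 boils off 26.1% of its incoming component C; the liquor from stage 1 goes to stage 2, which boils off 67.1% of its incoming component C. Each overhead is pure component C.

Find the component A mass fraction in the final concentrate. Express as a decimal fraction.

0.6057

component C in feed = 1380×0.525 = 724.5 kg/min.
After stage 1: component C left = (1−0.261)×724.5 = 535.41; stream total = 1190.9 kg/min.
After stage 2: component C left = (1−0.671)×535.41 = 176.15; final concentrate = 831.65 kg/min.
component A fraction = 503.7/831.65 = 0.6057.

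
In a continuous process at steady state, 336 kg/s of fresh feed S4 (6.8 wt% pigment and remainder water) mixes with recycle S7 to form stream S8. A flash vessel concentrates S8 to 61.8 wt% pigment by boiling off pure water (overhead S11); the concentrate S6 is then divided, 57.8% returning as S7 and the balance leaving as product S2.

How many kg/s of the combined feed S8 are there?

386.6 kg/s

Overall pigment balance (none leaves overhead): pigment in fresh feed = pigment in product, i.e. 336×0.068 = (1−0.578)·S6·0.618.
S6 = 22.848/(0.618×0.422) = 87.609 kg/s.
Recycle S7 = 0.578×87.609 = 50.638 kg/s.
Combined feed S8 = 336 + 50.638 = 386.64 kg/s.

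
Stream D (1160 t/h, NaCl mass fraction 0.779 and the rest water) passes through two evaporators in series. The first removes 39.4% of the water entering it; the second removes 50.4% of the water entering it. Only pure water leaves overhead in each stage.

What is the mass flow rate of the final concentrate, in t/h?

water in feed = 1160×0.221 = 256.36 t/h.
After stage 1: water left = (1−0.394)×256.36 = 155.35; stream total = 1059 t/h.
After stage 2: water left = (1−0.504)×155.35 = 77.056; final concentrate = 980.7 t/h.

980.7 t/h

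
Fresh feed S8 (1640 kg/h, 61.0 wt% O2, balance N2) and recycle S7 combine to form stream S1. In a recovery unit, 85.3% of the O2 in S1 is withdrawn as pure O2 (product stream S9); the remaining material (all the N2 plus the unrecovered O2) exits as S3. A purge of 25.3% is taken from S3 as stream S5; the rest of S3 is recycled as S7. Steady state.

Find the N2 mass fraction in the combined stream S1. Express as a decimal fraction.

0.692

N2 enters only via S8 and leaves only via the purge: 1640×0.390 = 0.253×(N2 in S3), and the recovery unit passes all N2, so N2 in S1 = N2 in S3 = 2528.1 kg/h.
O2 in S1: m_A = 1640×0.610 + (1−0.253)·(1−0.853)·m_A, so m_A = 1000.4/0.8902 = 1123.8 kg/h.
S1 = 1123.8 + 2528.1 = 3651.9 kg/h.
N2 fraction in S1 = 2528.1/3651.9 = 0.692.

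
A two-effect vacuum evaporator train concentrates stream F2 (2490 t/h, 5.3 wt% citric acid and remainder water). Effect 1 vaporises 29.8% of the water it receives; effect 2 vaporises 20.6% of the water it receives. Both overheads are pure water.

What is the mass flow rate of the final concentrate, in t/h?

water in feed = 2490×0.947 = 2358 t/h.
After stage 1: water left = (1−0.298)×2358 = 1655.3; stream total = 1787.3 t/h.
After stage 2: water left = (1−0.206)×1655.3 = 1314.3; final concentrate = 1446.3 t/h.

1446 t/h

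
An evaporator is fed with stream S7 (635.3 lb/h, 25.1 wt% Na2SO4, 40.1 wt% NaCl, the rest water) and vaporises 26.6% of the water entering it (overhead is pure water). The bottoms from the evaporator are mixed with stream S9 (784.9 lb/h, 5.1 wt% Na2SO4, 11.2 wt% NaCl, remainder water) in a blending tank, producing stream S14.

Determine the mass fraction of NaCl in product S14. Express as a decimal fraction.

0.252

Vapour removed = 0.266×0.348×635.3 = 58.808 lb/h; concentrate = 576.49 lb/h.
NaCl reaching the mixer = 254.76 (from concentrate) + 784.9×0.112 = 342.66 lb/h.
Product flow = 576.49 + 784.9 = 1361.4 lb/h; NaCl fraction = 0.252.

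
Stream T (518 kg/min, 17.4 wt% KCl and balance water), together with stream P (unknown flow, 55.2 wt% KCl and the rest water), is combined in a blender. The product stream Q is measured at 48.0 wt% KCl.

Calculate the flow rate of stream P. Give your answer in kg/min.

2201 kg/min

Let P be the unknown flow. Total out = 518 + P.
KCl balance: 90.132 + 0.552·P = 0.480·(518 + P)
(0.552 − 0.480)·P = 0.480×518 − 90.132 = 158.51
P = 158.51 / 0.072 = 2201.5 kg/min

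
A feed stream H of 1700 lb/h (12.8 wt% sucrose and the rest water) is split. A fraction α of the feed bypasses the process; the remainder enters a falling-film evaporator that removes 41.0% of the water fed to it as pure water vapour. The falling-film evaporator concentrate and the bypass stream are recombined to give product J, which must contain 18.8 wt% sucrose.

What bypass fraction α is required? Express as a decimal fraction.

All 1700×0.128 = 217.6 lb/h of sucrose reaches J, so J = 217.6/0.188 = 1157.4 lb/h and vapour = 542.55 lb/h.
The evaporator receives (1−α)·1700 of feed at 0.872 water and removes 0.410 of that water:
0.410×0.872×(1−α)×1700 = 542.55
(1−α) = 542.55/607.78 = 0.8927;  α = 0.1073.

0.107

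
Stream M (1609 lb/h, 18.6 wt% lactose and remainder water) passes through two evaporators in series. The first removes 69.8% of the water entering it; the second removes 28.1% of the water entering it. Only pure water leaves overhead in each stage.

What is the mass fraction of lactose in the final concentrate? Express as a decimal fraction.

0.513

water in feed = 1609×0.814 = 1309.7 lb/h.
After stage 1: water left = (1−0.698)×1309.7 = 395.54; stream total = 694.81 lb/h.
After stage 2: water left = (1−0.281)×395.54 = 284.39; final concentrate = 583.67 lb/h.
lactose fraction = 299.27/583.67 = 0.513.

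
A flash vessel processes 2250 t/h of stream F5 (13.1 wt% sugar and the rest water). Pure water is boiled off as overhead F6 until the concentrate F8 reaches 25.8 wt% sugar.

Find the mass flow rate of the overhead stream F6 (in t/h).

sugar is conserved: 2250×0.131 = 294.75 t/h all reports to the concentrate.
Concentrate = 294.75/(target fraction) = 1142.4 t/h.
Overhead = 2250 − 1142.4 = 1107.6 t/h.

1108 t/h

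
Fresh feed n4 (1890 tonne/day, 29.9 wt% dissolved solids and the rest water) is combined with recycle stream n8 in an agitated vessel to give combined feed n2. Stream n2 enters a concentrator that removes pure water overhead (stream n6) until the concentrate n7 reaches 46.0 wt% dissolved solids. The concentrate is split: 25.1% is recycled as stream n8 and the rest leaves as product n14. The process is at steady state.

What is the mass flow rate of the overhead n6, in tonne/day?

Overall dissolved solids balance (none leaves overhead): dissolved solids in fresh feed = dissolved solids in product, i.e. 1890×0.299 = (1−0.251)·n7·0.460.
n7 = 565.11/(0.460×0.749) = 1640.2 tonne/day.
Recycle n8 = 0.251×1640.2 = 411.69 tonne/day.
Combined feed n2 = 1890 + 411.69 = 2301.7 tonne/day.
Overhead n6 = n2 − n7 = 2301.7 − 1640.2 = 661.5 tonne/day.

661.5 tonne/day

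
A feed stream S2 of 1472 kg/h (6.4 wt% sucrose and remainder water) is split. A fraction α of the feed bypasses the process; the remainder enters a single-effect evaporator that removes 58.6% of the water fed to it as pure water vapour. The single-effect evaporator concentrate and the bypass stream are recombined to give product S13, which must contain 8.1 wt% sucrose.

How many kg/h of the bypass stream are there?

908.8 kg/h

All 1472×0.064 = 94.208 kg/h of sucrose reaches S13, so S13 = 94.208/0.081 = 1163.1 kg/h and vapour = 308.94 kg/h.
The evaporator receives (1−α)·1472 of feed at 0.936 water and removes 0.586 of that water:
0.586×0.936×(1−α)×1472 = 308.94
(1−α) = 308.94/807.39 = 0.3826;  α = 0.6174.
Bypass flow = 0.6174×1472 = 908.75 kg/h.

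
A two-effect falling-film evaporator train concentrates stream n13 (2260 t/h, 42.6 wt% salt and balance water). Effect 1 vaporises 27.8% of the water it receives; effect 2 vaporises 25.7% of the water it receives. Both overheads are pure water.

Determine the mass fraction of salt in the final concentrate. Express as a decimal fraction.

water in feed = 2260×0.574 = 1297.2 t/h.
After stage 1: water left = (1−0.278)×1297.2 = 936.61; stream total = 1899.4 t/h.
After stage 2: water left = (1−0.257)×936.61 = 695.9; final concentrate = 1658.7 t/h.
salt fraction = 962.76/1658.7 = 0.580.

0.580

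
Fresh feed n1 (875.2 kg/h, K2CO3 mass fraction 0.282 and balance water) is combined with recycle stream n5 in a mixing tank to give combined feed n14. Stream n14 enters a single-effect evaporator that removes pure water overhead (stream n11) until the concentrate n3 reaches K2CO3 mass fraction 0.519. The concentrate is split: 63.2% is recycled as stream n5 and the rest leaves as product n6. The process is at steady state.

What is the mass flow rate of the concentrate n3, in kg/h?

1292 kg/h

Overall K2CO3 balance (none leaves overhead): K2CO3 in fresh feed = K2CO3 in product, i.e. 875.2×0.282 = (1−0.632)·n3·0.519.
n3 = 246.81/(0.519×0.368) = 1292.2 kg/h.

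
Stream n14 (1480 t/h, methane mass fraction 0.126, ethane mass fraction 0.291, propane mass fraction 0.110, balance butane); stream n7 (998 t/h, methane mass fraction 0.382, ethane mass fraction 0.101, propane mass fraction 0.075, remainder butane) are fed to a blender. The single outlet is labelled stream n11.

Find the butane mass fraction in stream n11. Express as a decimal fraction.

0.461

Total flow out = 1480 + 998 = 2478 t/h.
butane in = 1480×0.473 + 998×0.442 = 1141.2 t/h.
butane mass fraction in n11 = 1141.2/2478 = 0.461.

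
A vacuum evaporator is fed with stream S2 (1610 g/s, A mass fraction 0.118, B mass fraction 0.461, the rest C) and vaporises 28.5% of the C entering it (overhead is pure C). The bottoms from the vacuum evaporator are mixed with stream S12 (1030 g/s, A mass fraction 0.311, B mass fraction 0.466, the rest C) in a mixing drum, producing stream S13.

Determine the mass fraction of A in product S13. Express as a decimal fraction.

0.209

Vapour removed = 0.285×0.421×1610 = 193.18 g/s; concentrate = 1416.8 g/s.
A reaching the mixer = 189.98 (from concentrate) + 1030×0.311 = 510.31 g/s.
Product flow = 1416.8 + 1030 = 2446.8 g/s; A fraction = 0.209.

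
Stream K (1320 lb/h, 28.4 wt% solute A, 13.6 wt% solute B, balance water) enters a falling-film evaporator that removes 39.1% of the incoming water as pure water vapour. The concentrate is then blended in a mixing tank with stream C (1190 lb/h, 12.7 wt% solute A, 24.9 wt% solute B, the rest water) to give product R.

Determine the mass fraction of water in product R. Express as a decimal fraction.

0.547

Vapour removed = 0.391×0.580×1320 = 299.35 lb/h; concentrate = 1020.7 lb/h.
water reaching the mixer = 466.25 (from concentrate) + 1190×0.624 = 1208.8 lb/h.
Product flow = 1020.7 + 1190 = 2210.7 lb/h; water fraction = 0.547.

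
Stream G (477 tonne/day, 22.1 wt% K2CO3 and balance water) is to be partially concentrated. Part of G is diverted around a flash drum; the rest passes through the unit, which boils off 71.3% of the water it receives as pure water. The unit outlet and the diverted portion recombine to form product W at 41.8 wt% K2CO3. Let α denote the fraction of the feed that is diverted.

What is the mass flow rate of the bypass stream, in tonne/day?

All 477×0.221 = 105.42 tonne/day of K2CO3 reaches W, so W = 105.42/0.418 = 252.19 tonne/day and vapour = 224.81 tonne/day.
The evaporator receives (1−α)·477 of feed at 0.779 water and removes 0.713 of that water:
0.713×0.779×(1−α)×477 = 224.81
(1−α) = 224.81/264.94 = 0.8485;  α = 0.1515.
Bypass flow = 0.1515×477 = 72.255 tonne/day.

72.26 tonne/day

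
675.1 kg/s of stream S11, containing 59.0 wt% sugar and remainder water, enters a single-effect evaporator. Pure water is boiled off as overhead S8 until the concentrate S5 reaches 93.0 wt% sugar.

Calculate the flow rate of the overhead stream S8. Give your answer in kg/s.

sugar is conserved: 675.1×0.590 = 398.31 kg/s all reports to the concentrate.
Concentrate = 398.31/(target fraction) = 428.29 kg/s.
Overhead = 675.1 − 428.29 = 246.81 kg/s.

246.8 kg/s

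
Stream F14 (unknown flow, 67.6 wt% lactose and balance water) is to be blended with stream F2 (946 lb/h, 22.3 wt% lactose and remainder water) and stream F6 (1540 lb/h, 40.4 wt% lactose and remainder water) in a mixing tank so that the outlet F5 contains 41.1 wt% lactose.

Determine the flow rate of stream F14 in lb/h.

711.8 lb/h

Let F14 be the unknown flow. Total out = 2486 + F14.
lactose balance: 833.12 + 0.676·F14 = 0.411·(2486 + F14)
(0.676 − 0.411)·F14 = 0.411×2486 − 833.12 = 188.63
F14 = 188.63 / 0.265 = 711.8 lb/h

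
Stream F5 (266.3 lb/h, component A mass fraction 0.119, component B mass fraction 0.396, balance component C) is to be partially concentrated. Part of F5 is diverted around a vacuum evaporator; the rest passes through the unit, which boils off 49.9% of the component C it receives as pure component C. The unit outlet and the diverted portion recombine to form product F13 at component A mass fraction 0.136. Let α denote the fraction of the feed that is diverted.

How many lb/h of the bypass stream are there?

128.8 lb/h

All 266.3×0.119 = 31.69 lb/h of component A reaches F13, so F13 = 31.69/0.136 = 233.01 lb/h and vapour = 33.288 lb/h.
The evaporator receives (1−α)·266.3 of feed at 0.485 component C and removes 0.499 of that component C:
0.499×0.485×(1−α)×266.3 = 33.288
(1−α) = 33.288/64.449 = 0.5165;  α = 0.4835.
Bypass flow = 0.4835×266.3 = 128.76 lb/h.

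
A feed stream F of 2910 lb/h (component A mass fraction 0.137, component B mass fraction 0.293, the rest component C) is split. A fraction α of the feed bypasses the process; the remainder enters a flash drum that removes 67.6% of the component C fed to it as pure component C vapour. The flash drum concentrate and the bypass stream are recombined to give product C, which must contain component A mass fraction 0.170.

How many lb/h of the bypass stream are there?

All 2910×0.137 = 398.67 lb/h of component A reaches C, so C = 398.67/0.170 = 2345.1 lb/h and vapour = 564.88 lb/h.
The evaporator receives (1−α)·2910 of feed at 0.570 component C and removes 0.676 of that component C:
0.676×0.570×(1−α)×2910 = 564.88
(1−α) = 564.88/1121.3 = 0.5038;  α = 0.4962.
Bypass flow = 0.4962×2910 = 1444 lb/h.

1444 lb/h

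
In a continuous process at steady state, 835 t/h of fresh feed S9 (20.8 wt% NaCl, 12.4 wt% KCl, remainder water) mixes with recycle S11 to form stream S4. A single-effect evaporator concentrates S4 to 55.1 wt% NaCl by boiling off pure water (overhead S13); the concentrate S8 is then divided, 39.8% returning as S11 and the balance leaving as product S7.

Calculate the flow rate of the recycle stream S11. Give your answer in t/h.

208.4 t/h

Overall NaCl balance (none leaves overhead): NaCl in fresh feed = NaCl in product, i.e. 835×0.208 = (1−0.398)·S8·0.551.
S8 = 173.68/(0.551×0.602) = 523.6 t/h.
Recycle S11 = 0.398×523.6 = 208.39 t/h.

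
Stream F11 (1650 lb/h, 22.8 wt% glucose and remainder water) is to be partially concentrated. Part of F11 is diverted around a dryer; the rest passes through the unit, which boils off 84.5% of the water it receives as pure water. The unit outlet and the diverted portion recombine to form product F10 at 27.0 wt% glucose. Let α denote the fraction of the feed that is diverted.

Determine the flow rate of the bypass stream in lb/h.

1257 lb/h

All 1650×0.228 = 376.2 lb/h of glucose reaches F10, so F10 = 376.2/0.270 = 1393.3 lb/h and vapour = 256.67 lb/h.
The evaporator receives (1−α)·1650 of feed at 0.772 water and removes 0.845 of that water:
0.845×0.772×(1−α)×1650 = 256.67
(1−α) = 256.67/1076.4 = 0.2385;  α = 0.7615.
Bypass flow = 0.7615×1650 = 1256.5 lb/h.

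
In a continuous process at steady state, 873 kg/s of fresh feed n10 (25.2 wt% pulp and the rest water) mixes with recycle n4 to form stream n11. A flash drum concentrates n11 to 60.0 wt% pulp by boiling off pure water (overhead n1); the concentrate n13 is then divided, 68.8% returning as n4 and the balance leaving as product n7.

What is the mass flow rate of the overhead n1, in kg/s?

506.3 kg/s

Overall pulp balance (none leaves overhead): pulp in fresh feed = pulp in product, i.e. 873×0.252 = (1−0.688)·n13·0.600.
n13 = 220/(0.600×0.312) = 1175.2 kg/s.
Recycle n4 = 0.688×1175.2 = 808.53 kg/s.
Combined feed n11 = 873 + 808.53 = 1681.5 kg/s.
Overhead n1 = n11 − n13 = 1681.5 − 1175.2 = 506.34 kg/s.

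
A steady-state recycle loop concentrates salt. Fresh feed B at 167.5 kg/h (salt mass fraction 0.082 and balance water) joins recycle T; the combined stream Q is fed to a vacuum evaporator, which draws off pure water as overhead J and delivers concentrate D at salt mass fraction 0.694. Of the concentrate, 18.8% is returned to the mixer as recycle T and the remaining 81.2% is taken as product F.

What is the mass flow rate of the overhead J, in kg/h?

147.7 kg/h

Overall salt balance (none leaves overhead): salt in fresh feed = salt in product, i.e. 167.5×0.082 = (1−0.188)·D·0.694.
D = 13.735/(0.694×0.812) = 24.373 kg/h.
Recycle T = 0.188×24.373 = 4.5822 kg/h.
Combined feed Q = 167.5 + 4.5822 = 172.08 kg/h.
Overhead J = Q − D = 172.08 − 24.373 = 147.71 kg/h.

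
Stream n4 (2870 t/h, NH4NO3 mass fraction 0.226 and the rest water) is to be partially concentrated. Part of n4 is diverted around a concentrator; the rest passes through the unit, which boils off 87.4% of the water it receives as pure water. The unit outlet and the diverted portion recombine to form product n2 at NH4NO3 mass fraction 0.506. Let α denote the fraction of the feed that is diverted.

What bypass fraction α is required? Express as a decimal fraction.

0.182

All 2870×0.226 = 648.62 t/h of NH4NO3 reaches n2, so n2 = 648.62/0.506 = 1281.9 t/h and vapour = 1588.1 t/h.
The evaporator receives (1−α)·2870 of feed at 0.774 water and removes 0.874 of that water:
0.874×0.774×(1−α)×2870 = 1588.1
(1−α) = 1588.1/1941.5 = 0.8180;  α = 0.1820.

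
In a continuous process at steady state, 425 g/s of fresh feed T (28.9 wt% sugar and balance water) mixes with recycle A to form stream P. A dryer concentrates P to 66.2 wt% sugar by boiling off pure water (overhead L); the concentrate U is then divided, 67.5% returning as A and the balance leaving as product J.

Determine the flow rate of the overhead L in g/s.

239.5 g/s

Overall sugar balance (none leaves overhead): sugar in fresh feed = sugar in product, i.e. 425×0.289 = (1−0.675)·U·0.662.
U = 122.82/(0.662×0.325) = 570.88 g/s.
Recycle A = 0.675×570.88 = 385.34 g/s.
Combined feed P = 425 + 385.34 = 810.34 g/s.
Overhead L = P − U = 810.34 − 570.88 = 239.46 g/s.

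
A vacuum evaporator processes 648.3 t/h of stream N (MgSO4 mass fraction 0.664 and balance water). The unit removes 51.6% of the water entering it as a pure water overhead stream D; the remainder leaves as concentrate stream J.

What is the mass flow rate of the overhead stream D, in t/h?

water entering = 648.3×0.336 = 217.83 t/h; overhead removed = 0.516×217.83 = 112.4 t/h.

112.4 t/h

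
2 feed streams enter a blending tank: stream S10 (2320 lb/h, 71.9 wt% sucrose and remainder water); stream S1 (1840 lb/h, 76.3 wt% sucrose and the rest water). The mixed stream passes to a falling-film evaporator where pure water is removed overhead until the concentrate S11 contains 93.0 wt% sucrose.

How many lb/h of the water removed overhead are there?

856.8 lb/h

sucrose entering = 2320×0.719 + 1840×0.763 = 3072 lb/h.
All sucrose reports to S11, so S11 = 3072/0.930 = 3303.2 lb/h.
Total feed = 4160 lb/h; overhead = 4160 − 3303.2 = 856.77 lb/h.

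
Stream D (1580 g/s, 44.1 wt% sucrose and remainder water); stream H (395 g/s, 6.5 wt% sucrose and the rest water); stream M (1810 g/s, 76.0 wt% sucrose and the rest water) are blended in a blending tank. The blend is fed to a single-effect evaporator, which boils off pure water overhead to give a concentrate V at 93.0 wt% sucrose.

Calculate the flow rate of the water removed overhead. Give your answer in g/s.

1529 g/s

sucrose entering = 1580×0.441 + 395×0.065 + 1810×0.760 = 2098.1 g/s.
All sucrose reports to V, so V = 2098.1/0.930 = 2256 g/s.
Total feed = 3785 g/s; overhead = 3785 − 2256 = 1529 g/s.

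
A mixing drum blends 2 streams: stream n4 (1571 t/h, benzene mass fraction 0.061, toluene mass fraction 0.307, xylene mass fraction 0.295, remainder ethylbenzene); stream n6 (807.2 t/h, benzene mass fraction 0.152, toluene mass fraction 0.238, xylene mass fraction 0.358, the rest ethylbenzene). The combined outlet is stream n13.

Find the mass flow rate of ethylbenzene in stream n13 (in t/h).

732.8 t/h

ethylbenzene out = ethylbenzene in = 1571×0.337 + 807.2×0.252 = 732.84 t/h.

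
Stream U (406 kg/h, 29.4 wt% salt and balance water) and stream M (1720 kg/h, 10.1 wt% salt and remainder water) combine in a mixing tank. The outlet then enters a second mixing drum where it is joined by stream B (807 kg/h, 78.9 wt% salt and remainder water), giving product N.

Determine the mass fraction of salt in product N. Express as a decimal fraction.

Overall, product flow = 2933 kg/h.
salt in = 406×0.294 + 1720×0.101 + 807×0.789 = 929.81 kg/h.
salt fraction in N = 0.317.

0.317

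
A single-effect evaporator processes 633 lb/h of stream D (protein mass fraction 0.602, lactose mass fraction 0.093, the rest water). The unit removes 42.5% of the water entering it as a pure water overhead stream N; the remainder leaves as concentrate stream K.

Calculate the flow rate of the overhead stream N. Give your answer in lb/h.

82.05 lb/h

water entering = 633×0.305 = 193.06 lb/h; overhead removed = 0.425×193.06 = 82.053 lb/h.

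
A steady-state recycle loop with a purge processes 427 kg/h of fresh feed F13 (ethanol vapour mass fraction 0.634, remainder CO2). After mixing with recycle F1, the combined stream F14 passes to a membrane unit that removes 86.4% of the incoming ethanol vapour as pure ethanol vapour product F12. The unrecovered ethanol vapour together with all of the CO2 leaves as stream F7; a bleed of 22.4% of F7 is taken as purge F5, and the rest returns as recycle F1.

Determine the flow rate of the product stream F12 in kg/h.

261.5 kg/h

ethanol vapour in F14: m_A = 427×0.634 + (1−0.224)·(1−0.864)·m_A, so m_A = 270.72/0.8945 = 302.66 kg/h.
Product F12 = 0.864×302.66 = 261.5 kg/h.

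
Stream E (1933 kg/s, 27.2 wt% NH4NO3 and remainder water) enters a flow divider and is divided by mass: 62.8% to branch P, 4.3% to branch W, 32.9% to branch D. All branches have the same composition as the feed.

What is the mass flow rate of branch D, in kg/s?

Branch D flow = 0.329×1933 = 635.96 kg/s.

636 kg/s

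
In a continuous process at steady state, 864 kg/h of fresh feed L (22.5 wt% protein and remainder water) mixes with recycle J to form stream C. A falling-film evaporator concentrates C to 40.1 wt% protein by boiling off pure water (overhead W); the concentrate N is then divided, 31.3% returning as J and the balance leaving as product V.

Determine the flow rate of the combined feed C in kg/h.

1085 kg/h

Overall protein balance (none leaves overhead): protein in fresh feed = protein in product, i.e. 864×0.225 = (1−0.313)·N·0.401.
N = 194.4/(0.401×0.687) = 705.66 kg/h.
Recycle J = 0.313×705.66 = 220.87 kg/h.
Combined feed C = 864 + 220.87 = 1084.9 kg/h.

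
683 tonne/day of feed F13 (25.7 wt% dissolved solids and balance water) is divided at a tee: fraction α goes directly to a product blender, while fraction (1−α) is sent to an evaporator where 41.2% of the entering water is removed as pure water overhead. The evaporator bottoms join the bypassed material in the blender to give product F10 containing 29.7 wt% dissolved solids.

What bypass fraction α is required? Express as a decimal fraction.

All 683×0.257 = 175.53 tonne/day of dissolved solids reaches F10, so F10 = 175.53/0.297 = 591.01 tonne/day and vapour = 91.987 tonne/day.
The evaporator receives (1−α)·683 of feed at 0.743 water and removes 0.412 of that water:
0.412×0.743×(1−α)×683 = 91.987
(1−α) = 91.987/209.08 = 0.4400;  α = 0.5600.

0.560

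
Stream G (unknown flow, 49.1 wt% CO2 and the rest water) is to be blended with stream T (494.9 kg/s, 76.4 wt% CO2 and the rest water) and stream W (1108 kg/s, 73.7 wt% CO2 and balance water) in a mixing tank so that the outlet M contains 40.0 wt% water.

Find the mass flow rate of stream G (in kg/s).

2137 kg/s

Let G be the unknown flow. Total out = 1602.9 + G.
water balance: 408.2 + 0.509·G = 0.400·(1602.9 + G)
(0.509 − 0.400)·G = 0.400×1602.9 − 408.2 = 232.96
G = 232.96 / 0.109 = 2137.2 kg/s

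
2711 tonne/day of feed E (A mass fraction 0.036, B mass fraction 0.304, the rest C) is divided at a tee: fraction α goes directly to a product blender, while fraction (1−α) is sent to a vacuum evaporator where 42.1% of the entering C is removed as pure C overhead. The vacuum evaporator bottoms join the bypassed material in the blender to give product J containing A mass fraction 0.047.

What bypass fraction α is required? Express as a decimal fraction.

0.158

All 2711×0.036 = 97.596 tonne/day of A reaches J, so J = 97.596/0.047 = 2076.5 tonne/day and vapour = 634.49 tonne/day.
The evaporator receives (1−α)·2711 of feed at 0.660 C and removes 0.421 of that C:
0.421×0.660×(1−α)×2711 = 634.49
(1−α) = 634.49/753.28 = 0.8423;  α = 0.1577.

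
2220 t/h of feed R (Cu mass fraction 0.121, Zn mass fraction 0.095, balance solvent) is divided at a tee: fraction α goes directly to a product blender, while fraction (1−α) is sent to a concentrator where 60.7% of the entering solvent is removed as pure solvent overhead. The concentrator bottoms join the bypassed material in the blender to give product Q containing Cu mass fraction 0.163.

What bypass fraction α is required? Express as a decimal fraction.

0.459

All 2220×0.121 = 268.62 t/h of Cu reaches Q, so Q = 268.62/0.163 = 1648 t/h and vapour = 572.02 t/h.
The evaporator receives (1−α)·2220 of feed at 0.784 solvent and removes 0.607 of that solvent:
0.607×0.784×(1−α)×2220 = 572.02
(1−α) = 572.02/1056.5 = 0.5414;  α = 0.4586.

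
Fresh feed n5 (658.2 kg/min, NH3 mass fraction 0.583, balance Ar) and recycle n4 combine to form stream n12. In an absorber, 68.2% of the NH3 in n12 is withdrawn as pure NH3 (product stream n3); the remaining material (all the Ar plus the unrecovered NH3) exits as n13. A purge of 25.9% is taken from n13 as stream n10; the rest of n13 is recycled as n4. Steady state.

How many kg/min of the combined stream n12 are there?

1562 kg/min

Ar enters only via n5 and leaves only via the purge: 658.2×0.417 = 0.259×(Ar in n13), and the absorber passes all Ar, so Ar in n12 = Ar in n13 = 1059.7 kg/min.
NH3 in n12: m_A = 658.2×0.583 + (1−0.259)·(1−0.682)·m_A, so m_A = 383.73/0.7644 = 502.03 kg/min.
n12 = 502.03 + 1059.7 = 1561.8 kg/min.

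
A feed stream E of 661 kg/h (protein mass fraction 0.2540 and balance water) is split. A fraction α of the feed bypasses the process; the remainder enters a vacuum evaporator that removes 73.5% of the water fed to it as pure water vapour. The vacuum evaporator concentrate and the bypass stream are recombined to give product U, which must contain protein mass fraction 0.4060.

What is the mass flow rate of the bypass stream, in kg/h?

All 661×0.254 = 167.89 kg/h of protein reaches U, so U = 167.89/0.406 = 413.53 kg/h and vapour = 247.47 kg/h.
The evaporator receives (1−α)·661 of feed at 0.746 water and removes 0.735 of that water:
0.735×0.746×(1−α)×661 = 247.47
(1−α) = 247.47/362.43 = 0.6828;  α = 0.3172.
Bypass flow = 0.3172×661 = 209.67 kg/h.

209.7 kg/h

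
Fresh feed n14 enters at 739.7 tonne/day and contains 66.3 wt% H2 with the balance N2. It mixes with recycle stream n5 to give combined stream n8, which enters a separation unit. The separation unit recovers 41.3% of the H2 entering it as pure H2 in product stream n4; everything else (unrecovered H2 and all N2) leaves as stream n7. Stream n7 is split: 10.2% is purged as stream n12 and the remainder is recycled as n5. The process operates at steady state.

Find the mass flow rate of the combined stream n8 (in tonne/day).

N2 enters only via n14 and leaves only via the purge: 739.7×0.337 = 0.102×(N2 in n7), and the separation unit passes all N2, so N2 in n8 = N2 in n7 = 2443.9 tonne/day.
H2 in n8: m_A = 739.7×0.663 + (1−0.102)·(1−0.413)·m_A, so m_A = 490.42/0.4729 = 1037.1 tonne/day.
n8 = 1037.1 + 2443.9 = 3481 tonne/day.

3481 tonne/day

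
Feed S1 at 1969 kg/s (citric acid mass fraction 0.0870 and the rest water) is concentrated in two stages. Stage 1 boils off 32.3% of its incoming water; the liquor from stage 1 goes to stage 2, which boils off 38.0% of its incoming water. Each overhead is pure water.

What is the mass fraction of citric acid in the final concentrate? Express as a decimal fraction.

water in feed = 1969×0.913 = 1797.7 kg/s.
After stage 1: water left = (1−0.323)×1797.7 = 1217; stream total = 1388.3 kg/s.
After stage 2: water left = (1−0.380)×1217 = 754.57; final concentrate = 925.87 kg/s.
citric acid fraction = 171.3/925.87 = 0.1850.

0.1850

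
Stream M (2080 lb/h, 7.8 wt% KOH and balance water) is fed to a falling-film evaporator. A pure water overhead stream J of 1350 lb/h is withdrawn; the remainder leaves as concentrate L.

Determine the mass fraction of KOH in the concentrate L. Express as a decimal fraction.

0.2222

KOH is not removed: 2080×0.078 = 162.24 lb/h of KOH enters L.
Concentrate = 2080 − 1350 = 730 lb/h.
Mass fraction = 162.24/730 = 0.2222.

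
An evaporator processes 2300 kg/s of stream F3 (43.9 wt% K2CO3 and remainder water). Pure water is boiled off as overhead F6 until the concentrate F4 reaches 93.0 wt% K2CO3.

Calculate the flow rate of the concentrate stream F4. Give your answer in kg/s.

1086 kg/s

K2CO3 is conserved: 2300×0.439 = 1009.7 kg/s all reports to the concentrate.
Concentrate = 1009.7/(target fraction) = 1085.7 kg/s.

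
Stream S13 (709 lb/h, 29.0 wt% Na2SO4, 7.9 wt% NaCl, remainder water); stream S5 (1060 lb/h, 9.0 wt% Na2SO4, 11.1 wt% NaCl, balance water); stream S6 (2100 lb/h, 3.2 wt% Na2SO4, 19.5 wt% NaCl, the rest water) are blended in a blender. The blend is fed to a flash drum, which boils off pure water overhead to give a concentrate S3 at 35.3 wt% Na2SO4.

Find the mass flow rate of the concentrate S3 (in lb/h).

Na2SO4 entering = 709×0.290 + 1060×0.090 + 2100×0.032 = 368.21 lb/h.
All Na2SO4 reports to S3, so S3 = 368.21/0.353 = 1043.1 lb/h.

1043 lb/h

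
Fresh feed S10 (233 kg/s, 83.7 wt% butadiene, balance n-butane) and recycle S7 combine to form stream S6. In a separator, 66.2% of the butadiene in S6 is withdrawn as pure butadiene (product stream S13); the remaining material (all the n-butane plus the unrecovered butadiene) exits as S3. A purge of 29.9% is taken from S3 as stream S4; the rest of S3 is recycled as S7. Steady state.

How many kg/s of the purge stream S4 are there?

n-butane enters only via S10 and leaves only via the purge: 233×0.163 = 0.299×(n-butane in S3), and the separator passes all n-butane, so n-butane in S6 = n-butane in S3 = 127.02 kg/s.
butadiene in S6: m_A = 233×0.837 + (1−0.299)·(1−0.662)·m_A, so m_A = 195.02/0.7631 = 255.58 kg/s.
S3 = (1−0.662)×255.58 + 127.02 = 213.41 kg/s.
Purge S4 = 0.299×213.41 = 63.808 kg/s.

63.81 kg/s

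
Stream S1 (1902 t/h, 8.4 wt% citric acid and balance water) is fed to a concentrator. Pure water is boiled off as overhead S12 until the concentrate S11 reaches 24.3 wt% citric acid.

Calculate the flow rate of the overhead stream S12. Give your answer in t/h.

1245 t/h

citric acid is conserved: 1902×0.084 = 159.77 t/h all reports to the concentrate.
Concentrate = 159.77/(target fraction) = 657.48 t/h.
Overhead = 1902 − 657.48 = 1244.5 t/h.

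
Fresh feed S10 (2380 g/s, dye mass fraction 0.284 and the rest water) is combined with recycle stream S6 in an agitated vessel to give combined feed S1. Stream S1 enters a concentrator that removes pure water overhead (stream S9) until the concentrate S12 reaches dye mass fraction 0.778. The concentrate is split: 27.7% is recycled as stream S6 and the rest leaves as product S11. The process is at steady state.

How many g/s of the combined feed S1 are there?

2713 g/s

Overall dye balance (none leaves overhead): dye in fresh feed = dye in product, i.e. 2380×0.284 = (1−0.277)·S12·0.778.
S12 = 675.92/(0.778×0.723) = 1201.6 g/s.
Recycle S6 = 0.277×1201.6 = 332.86 g/s.
Combined feed S1 = 2380 + 332.86 = 2712.9 g/s.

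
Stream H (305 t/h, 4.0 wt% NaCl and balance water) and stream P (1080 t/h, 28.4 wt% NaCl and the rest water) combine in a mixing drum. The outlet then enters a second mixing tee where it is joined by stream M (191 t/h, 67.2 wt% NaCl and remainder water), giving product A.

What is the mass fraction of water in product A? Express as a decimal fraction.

0.716

Overall, product flow = 1576 t/h.
water in = 305×0.960 + 1080×0.716 + 191×0.328 = 1128.7 t/h.
water fraction in A = 0.716.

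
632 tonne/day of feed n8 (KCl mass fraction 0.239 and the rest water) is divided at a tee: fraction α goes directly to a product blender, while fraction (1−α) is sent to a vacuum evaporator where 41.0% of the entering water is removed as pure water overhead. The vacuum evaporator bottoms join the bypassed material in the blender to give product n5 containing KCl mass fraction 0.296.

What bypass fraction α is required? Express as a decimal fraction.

0.383

All 632×0.239 = 151.05 tonne/day of KCl reaches n5, so n5 = 151.05/0.296 = 510.3 tonne/day and vapour = 121.7 tonne/day.
The evaporator receives (1−α)·632 of feed at 0.761 water and removes 0.410 of that water:
0.410×0.761×(1−α)×632 = 121.7
(1−α) = 121.7/197.19 = 0.6172;  α = 0.3828.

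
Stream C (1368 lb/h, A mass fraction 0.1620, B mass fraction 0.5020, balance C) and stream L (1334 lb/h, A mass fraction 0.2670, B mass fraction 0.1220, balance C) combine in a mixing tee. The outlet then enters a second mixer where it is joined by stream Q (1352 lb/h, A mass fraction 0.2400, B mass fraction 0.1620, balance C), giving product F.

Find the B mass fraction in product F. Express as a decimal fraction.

Overall, product flow = 4054 lb/h.
B in = 1368×0.502 + 1334×0.122 + 1352×0.162 = 1068.5 lb/h.
B fraction in F = 0.2636.

0.2636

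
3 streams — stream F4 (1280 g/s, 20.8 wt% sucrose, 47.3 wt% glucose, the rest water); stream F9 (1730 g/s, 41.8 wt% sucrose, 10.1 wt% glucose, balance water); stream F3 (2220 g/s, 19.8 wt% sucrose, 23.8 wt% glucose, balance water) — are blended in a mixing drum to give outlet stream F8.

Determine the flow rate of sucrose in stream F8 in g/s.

1429 g/s

sucrose out = sucrose in = 1280×0.208 + 1730×0.418 + 2220×0.198 = 1428.9 g/s.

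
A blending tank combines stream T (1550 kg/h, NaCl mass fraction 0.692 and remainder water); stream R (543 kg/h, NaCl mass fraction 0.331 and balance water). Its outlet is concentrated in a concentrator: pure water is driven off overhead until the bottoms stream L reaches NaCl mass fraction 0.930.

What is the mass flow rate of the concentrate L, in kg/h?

1347 kg/h

NaCl entering = 1550×0.692 + 543×0.331 = 1252.3 kg/h.
All NaCl reports to L, so L = 1252.3/0.930 = 1346.6 kg/h.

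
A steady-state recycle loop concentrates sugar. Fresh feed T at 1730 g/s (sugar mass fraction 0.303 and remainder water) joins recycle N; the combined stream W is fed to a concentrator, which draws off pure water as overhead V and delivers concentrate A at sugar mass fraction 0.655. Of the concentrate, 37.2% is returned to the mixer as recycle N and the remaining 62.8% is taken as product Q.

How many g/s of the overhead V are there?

Overall sugar balance (none leaves overhead): sugar in fresh feed = sugar in product, i.e. 1730×0.303 = (1−0.372)·A·0.655.
A = 524.19/(0.655×0.628) = 1274.3 g/s.
Recycle N = 0.372×1274.3 = 474.06 g/s.
Combined feed W = 1730 + 474.06 = 2204.1 g/s.
Overhead V = W − A = 2204.1 − 1274.3 = 929.71 g/s.

929.7 g/s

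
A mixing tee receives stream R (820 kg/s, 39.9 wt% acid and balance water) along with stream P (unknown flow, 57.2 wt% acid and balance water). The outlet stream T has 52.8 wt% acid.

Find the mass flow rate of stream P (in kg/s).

2404 kg/s

Let P be the unknown flow. Total out = 820 + P.
acid balance: 327.18 + 0.572·P = 0.528·(820 + P)
(0.572 − 0.528)·P = 0.528×820 − 327.18 = 105.78
P = 105.78 / 0.044 = 2404.1 kg/s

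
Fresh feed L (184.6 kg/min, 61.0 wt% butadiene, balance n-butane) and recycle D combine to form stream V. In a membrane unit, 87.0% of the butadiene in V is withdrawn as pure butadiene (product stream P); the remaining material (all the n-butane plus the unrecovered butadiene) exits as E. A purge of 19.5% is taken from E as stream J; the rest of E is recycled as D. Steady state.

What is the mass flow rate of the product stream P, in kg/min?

109.4 kg/min

butadiene in V: m_A = 184.6×0.610 + (1−0.195)·(1−0.870)·m_A, so m_A = 112.61/0.8953 = 125.77 kg/min.
Product P = 0.870×125.77 = 109.42 kg/min.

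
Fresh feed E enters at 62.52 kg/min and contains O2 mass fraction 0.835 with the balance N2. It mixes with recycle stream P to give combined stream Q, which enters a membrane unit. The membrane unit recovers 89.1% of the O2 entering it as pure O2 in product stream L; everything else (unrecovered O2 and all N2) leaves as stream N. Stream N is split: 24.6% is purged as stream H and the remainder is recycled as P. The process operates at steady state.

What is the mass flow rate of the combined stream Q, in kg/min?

N2 enters only via E and leaves only via the purge: 62.52×0.165 = 0.246×(N2 in N), and the membrane unit passes all N2, so N2 in Q = N2 in N = 41.934 kg/min.
O2 in Q: m_A = 62.52×0.835 + (1−0.246)·(1−0.891)·m_A, so m_A = 52.204/0.9178 = 56.879 kg/min.
Q = 56.879 + 41.934 = 98.813 kg/min.

98.81 kg/min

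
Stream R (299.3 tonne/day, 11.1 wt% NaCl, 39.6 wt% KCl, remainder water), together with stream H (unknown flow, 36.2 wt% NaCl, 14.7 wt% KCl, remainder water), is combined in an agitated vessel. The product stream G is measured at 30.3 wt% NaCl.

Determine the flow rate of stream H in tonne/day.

974 tonne/day

Let H be the unknown flow. Total out = 299.3 + H.
NaCl balance: 33.222 + 0.362·H = 0.303·(299.3 + H)
(0.362 − 0.303)·H = 0.303×299.3 − 33.222 = 57.466
H = 57.466 / 0.059 = 973.99 tonne/day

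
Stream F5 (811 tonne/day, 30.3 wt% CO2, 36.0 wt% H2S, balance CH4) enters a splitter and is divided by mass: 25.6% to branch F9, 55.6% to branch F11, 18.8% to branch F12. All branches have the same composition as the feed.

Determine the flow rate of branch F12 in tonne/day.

Branch F12 flow = 0.188×811 = 152.47 tonne/day.

152.5 tonne/day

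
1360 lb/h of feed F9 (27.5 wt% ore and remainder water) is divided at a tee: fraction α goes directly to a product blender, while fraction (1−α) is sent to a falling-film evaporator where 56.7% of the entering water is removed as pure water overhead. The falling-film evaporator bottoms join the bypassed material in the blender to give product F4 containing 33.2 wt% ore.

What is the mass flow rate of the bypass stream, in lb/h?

All 1360×0.275 = 374 lb/h of ore reaches F4, so F4 = 374/0.332 = 1126.5 lb/h and vapour = 233.49 lb/h.
The evaporator receives (1−α)·1360 of feed at 0.725 water and removes 0.567 of that water:
0.567×0.725×(1−α)×1360 = 233.49
(1−α) = 233.49/559.06 = 0.4177;  α = 0.5823.
Bypass flow = 0.5823×1360 = 791.99 lb/h.

792 lb/h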